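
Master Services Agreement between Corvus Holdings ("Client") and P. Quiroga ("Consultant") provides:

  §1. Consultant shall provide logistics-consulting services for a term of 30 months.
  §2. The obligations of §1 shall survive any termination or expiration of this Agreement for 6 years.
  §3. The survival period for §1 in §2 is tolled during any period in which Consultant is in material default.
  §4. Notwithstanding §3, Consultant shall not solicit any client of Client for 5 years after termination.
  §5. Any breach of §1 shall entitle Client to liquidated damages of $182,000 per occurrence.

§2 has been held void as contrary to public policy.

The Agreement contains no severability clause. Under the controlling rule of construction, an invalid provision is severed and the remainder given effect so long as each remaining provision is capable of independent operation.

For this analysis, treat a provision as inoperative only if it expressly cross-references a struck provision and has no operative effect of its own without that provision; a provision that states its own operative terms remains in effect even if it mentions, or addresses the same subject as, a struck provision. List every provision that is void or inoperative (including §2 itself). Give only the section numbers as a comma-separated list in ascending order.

§2 is struck. The whole of §3 is the tolling of the survival period for §1, defined by reference to §2, so §3 cannot stand once §2 is removed. §4 mentions §3 but its own obligation stands independently of §3, so §4 is not affected. Under the stated default rule, only provisions that cannot operate independently fall away; the rest are enforced. The provisions still in force are §1, §4, and §5.

2, 3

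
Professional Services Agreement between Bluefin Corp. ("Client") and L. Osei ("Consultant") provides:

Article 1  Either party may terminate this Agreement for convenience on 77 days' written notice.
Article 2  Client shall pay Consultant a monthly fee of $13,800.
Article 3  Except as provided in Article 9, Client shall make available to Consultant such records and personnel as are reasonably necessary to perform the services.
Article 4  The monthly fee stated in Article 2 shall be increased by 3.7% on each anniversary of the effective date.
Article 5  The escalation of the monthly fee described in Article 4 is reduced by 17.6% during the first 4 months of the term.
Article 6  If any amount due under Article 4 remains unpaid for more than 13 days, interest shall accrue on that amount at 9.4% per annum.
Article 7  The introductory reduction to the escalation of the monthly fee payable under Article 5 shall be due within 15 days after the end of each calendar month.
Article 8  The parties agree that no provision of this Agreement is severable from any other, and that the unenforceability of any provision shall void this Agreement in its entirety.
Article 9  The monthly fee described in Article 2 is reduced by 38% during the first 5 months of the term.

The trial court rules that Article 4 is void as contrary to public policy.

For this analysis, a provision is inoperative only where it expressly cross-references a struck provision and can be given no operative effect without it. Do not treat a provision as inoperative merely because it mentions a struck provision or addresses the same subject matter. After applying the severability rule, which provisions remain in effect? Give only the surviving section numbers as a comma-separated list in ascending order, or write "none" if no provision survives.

none

Article 4 is struck. Article 5 does nothing except set the introductory reduction to the escalation of the monthly fee by reference to Article 4; with Article 4 gone it has no independent effect and is inoperative. Article 6 operates only by reference to Article 4, so it falls with Article 4. The whole of Article 7 is the payment deadline for the introductory reduction to the escalation of the monthly fee, defined by reference to Article 5, so Article 7 cannot stand once Article 5 is removed. Article 8 provides that the Agreement is not severable, so the invalidity of any one provision voids the entire Agreement. No provision of the Agreement survives.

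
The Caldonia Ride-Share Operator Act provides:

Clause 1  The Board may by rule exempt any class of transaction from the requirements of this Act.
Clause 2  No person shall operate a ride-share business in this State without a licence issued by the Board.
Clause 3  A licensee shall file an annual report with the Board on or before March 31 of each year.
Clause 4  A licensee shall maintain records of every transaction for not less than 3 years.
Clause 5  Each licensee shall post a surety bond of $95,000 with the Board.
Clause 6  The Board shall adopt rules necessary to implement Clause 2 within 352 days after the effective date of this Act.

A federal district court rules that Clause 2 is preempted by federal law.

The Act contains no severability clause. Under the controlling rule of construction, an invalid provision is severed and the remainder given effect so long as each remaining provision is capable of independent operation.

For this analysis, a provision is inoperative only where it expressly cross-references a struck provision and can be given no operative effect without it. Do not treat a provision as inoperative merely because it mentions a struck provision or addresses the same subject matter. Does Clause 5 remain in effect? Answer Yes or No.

Clause 2 is struck. The only function of Clause 6 is the rulemaking mandate for Clause 2, so it cannot stand once Clause 2 is removed. With no severability clause, the stated default rule severs what cannot stand and enforces each remaining provision that can operate on its own. The provisions still in force are Clause 1, Clause 3, Clause 4, and Clause 5. Clause 5 is among the surviving provisions, so the answer is yes.

Yes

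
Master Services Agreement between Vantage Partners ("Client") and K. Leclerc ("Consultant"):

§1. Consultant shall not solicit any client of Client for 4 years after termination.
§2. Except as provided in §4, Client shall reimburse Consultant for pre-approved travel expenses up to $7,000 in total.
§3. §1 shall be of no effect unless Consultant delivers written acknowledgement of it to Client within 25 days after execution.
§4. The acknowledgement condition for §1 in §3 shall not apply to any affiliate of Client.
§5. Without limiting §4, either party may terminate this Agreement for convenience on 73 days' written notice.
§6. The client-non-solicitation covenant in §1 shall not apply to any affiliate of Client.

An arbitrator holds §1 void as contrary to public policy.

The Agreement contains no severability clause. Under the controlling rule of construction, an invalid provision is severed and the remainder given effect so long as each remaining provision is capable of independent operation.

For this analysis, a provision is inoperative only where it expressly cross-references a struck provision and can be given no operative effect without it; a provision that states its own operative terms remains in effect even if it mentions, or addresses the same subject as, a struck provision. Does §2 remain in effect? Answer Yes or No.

Yes

§1 is struck. The only function of §3 is the acknowledgement condition for §1, so it cannot stand once §1 is removed. §6 operates only by reference to §1, so it falls with §1. §4 has no operative effect of its own apart from §3 and is therefore inoperative. Although §2 refers to §4, its operative terms do not depend on §4, so it remains in effect. Although §5 refers to §4, its operative terms do not depend on §4, so it remains in effect. Under the stated default rule, only provisions that cannot operate independently fall away; the rest are enforced. That leaves §2 and §5 in effect. §2 is among the surviving provisions, so the answer is yes.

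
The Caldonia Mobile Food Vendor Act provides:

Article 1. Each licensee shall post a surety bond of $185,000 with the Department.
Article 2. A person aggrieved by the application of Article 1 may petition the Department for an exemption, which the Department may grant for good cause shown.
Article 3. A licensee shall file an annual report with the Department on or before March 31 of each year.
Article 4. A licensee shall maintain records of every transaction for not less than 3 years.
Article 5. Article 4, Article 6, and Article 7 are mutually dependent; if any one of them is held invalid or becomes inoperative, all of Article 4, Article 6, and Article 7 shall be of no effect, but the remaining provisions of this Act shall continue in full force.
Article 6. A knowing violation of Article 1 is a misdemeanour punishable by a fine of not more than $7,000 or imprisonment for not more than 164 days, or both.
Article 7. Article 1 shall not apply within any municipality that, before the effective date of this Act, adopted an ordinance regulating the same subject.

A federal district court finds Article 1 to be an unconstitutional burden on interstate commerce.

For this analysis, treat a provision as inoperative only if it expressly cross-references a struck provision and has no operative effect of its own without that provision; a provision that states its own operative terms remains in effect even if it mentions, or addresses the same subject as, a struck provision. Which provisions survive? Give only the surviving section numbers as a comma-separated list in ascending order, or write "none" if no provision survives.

Article 1 is struck. Article 2 has no operative effect of its own apart from Article 1 and is therefore inoperative. Article 6 operates only by reference to Article 1, so it falls with Article 1. Article 7 has no operative effect of its own apart from Article 1 and is therefore inoperative. Article 5 declares Article 4, Article 6, and Article 7 mutually dependent; since one of them has fallen, all of them are of no effect. That brings down Article 4 as well. The remainder continues in force under Article 5. Article 3 and Article 5 remain in effect.

3, 5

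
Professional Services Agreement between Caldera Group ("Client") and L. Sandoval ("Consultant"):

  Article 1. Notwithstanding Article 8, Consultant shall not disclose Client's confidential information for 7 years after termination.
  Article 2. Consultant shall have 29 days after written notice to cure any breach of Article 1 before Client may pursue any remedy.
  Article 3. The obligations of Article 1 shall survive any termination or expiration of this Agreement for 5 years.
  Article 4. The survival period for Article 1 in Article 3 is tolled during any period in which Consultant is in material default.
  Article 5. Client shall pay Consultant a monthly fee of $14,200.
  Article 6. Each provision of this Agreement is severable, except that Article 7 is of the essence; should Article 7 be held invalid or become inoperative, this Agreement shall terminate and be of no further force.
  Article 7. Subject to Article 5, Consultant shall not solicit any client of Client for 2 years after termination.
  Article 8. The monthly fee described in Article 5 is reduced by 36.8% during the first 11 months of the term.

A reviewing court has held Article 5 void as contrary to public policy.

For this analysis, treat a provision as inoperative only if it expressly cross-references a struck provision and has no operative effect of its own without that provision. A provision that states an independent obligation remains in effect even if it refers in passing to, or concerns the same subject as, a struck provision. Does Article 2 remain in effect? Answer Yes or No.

Article 5 is struck. The whole of Article 8 is the introductory reduction to the monthly fee, defined by reference to Article 5, so Article 8 cannot stand once Article 5 is removed. Article 1 mentions Article 8 but its own obligation stands independently of Article 8, so Article 1 is not affected. Although Article 7 refers to Article 5, its operative terms do not depend on Article 5, so it remains in effect. Article 6 makes Article 7 an essential term, but Article 7 is unaffected, so the severability proviso in Article 6 preserves the remaining provisions. Article 1, Article 2, Article 3, Article 4, Article 6, and Article 7 remain in effect. Article 2 is among the surviving provisions, so the answer is yes.

Yes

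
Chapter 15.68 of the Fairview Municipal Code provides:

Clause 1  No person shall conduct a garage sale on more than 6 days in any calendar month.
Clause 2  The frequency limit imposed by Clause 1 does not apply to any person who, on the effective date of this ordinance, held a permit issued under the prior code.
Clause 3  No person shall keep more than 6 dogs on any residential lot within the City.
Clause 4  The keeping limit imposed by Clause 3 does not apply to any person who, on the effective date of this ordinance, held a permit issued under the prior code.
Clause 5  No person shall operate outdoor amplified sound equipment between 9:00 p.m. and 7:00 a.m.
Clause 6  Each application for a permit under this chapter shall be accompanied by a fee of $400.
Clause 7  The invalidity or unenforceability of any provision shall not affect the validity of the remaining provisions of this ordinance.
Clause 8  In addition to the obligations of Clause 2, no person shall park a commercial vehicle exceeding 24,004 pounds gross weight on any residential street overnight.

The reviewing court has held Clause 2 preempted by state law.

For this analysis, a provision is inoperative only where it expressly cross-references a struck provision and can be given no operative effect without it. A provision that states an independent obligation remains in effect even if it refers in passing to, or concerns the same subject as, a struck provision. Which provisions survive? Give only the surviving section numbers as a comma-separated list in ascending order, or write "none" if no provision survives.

1, 3, 4, 5, 6, 7, 8

Clause 2 is struck. Clause 8 mentions Clause 2 but its own obligation stands independently of Clause 2, so Clause 8 is not affected. No other provision's operative terms depend on Clause 2. Clause 7 is a severability clause and preserves every provision that can still be given independent effect. Clause 1, Clause 3, Clause 4, Clause 5, Clause 6, Clause 7, and Clause 8 remain in effect.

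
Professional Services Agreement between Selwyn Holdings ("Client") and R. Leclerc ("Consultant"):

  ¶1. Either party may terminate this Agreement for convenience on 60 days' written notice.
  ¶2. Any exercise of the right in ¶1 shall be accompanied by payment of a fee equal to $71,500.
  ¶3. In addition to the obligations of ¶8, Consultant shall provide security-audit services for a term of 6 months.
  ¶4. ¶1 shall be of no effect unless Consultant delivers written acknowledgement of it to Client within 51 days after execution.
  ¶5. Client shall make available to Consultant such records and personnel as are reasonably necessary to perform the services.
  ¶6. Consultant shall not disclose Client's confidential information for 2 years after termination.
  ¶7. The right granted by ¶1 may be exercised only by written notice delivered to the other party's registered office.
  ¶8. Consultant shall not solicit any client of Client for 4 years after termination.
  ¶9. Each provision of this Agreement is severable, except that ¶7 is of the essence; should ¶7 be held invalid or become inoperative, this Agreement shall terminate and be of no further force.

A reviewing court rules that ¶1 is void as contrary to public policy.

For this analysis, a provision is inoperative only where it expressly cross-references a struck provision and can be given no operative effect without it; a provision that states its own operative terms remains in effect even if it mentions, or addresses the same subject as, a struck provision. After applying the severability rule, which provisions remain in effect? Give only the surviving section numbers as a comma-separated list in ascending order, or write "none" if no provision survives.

none

¶1 is struck. The only function of ¶2 is the exercise fee for ¶1, so it cannot stand once ¶1 is removed. The only function of ¶4 is the acknowledgement condition for ¶1, so it cannot stand once ¶1 is removed. ¶7 has no operative effect of its own apart from ¶1 and is therefore inoperative. ¶9 makes ¶7 an essential term, and ¶7 has been rendered inoperative by the cascade; under ¶9, the entire Agreement is therefore void. No provision of the Agreement survives.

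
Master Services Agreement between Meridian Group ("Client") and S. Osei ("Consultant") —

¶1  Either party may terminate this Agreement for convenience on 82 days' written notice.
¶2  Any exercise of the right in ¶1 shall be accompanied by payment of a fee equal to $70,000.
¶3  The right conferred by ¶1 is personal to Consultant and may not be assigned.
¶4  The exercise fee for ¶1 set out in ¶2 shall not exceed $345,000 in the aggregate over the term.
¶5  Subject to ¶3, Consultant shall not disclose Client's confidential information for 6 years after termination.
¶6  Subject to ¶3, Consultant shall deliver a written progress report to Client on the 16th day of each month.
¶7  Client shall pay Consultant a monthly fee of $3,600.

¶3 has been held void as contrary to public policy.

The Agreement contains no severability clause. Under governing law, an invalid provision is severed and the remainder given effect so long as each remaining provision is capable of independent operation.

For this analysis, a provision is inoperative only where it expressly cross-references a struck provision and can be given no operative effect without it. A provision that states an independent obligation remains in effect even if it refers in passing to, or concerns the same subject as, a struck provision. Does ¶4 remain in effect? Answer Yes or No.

Yes

¶3 is struck. Although ¶5 refers to ¶3, its operative terms do not depend on ¶3, so it remains in effect. ¶6 mentions ¶3 but its own obligation stands independently of ¶3, so ¶6 is not affected. Nothing else in the Agreement is defined by reference to ¶3. With no severability clause, the stated default rule severs what cannot stand and enforces each remaining provision that can operate on its own. The provisions still in force are ¶1, ¶2, ¶4, ¶5, ¶6, and ¶7. ¶4 is among the surviving provisions, so the answer is yes.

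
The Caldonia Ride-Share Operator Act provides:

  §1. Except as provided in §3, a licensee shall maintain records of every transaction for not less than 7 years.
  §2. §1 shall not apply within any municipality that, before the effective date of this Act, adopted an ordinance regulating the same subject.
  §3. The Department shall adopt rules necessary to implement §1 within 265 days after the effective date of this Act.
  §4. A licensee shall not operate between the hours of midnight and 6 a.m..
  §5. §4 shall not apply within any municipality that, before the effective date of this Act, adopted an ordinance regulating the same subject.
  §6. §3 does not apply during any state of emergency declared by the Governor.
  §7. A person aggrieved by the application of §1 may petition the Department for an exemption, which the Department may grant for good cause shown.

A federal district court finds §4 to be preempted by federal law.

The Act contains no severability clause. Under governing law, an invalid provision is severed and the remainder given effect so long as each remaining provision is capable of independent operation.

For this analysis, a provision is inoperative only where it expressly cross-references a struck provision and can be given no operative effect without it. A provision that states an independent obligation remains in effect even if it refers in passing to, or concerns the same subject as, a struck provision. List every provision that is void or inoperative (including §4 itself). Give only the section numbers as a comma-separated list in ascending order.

§4 is struck. §5 has no operative effect of its own apart from §4 and is therefore inoperative. Under the stated default rule, only provisions that cannot operate independently fall away; the rest are enforced. The provisions still in force are §1, §2, §3, §6, and §7.

4, 5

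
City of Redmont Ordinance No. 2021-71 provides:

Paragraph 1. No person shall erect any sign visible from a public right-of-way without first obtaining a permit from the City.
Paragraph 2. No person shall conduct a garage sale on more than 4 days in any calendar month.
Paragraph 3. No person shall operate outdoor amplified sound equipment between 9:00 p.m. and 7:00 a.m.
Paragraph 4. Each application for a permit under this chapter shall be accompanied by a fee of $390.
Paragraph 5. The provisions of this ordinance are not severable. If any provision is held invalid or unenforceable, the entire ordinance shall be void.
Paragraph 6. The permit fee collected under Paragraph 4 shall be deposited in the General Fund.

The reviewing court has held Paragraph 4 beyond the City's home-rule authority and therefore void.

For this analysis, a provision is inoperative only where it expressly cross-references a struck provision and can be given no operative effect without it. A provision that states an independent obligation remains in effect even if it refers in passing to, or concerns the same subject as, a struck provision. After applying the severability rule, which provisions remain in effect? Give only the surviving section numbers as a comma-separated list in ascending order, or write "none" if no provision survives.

none

Paragraph 4 is struck. The whole of Paragraph 6 is the disposition of the permit fee, defined by reference to Paragraph 4, so Paragraph 6 cannot stand once Paragraph 4 is removed. Paragraph 5 provides that the ordinance is not severable, so the invalidity of any one provision voids the entire ordinance. No provision of the ordinance survives.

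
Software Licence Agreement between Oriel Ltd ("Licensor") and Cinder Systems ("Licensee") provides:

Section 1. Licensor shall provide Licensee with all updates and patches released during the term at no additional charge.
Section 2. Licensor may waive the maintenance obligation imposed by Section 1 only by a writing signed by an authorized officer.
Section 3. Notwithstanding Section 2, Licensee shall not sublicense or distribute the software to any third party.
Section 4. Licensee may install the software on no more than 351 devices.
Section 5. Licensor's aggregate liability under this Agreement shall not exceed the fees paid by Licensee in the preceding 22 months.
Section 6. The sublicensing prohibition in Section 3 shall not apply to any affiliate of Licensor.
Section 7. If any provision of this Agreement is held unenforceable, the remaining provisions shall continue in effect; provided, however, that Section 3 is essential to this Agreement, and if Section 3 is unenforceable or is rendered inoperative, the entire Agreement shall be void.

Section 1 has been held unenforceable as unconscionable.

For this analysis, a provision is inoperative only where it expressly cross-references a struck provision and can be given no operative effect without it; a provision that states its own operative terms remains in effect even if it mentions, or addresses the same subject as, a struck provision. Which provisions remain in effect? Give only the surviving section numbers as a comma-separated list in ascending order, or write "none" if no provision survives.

Section 1 is struck. Section 2 merely fixes the waiver condition for Section 1; with Section 1 gone it has nothing to operate on and falls away. Section 3 mentions Section 2 but its own obligation stands independently of Section 2, so Section 3 is not affected. Section 7 makes Section 3 an essential term, but Section 3 is unaffected, so the severability proviso in Section 7 preserves the remaining provisions. Section 3, Section 4, Section 5, Section 6, and Section 7 remain in effect.

3, 4, 5, 6, 7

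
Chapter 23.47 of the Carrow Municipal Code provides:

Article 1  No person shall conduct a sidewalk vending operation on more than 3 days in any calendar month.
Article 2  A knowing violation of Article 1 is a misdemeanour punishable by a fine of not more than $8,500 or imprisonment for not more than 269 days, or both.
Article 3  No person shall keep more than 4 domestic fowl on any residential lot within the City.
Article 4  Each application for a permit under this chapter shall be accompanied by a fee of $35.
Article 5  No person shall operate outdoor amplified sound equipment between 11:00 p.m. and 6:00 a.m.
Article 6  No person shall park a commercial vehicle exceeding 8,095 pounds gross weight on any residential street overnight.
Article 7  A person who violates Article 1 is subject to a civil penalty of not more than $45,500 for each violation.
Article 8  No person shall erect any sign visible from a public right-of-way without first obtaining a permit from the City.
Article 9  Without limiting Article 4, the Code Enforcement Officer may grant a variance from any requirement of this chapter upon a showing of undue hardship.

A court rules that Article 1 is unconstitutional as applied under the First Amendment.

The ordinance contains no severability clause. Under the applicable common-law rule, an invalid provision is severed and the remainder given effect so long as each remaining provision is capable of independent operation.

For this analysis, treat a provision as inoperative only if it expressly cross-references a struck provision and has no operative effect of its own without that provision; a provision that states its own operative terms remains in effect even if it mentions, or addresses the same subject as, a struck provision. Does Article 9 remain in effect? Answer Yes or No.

Article 1 is struck. Article 2 has no operative effect of its own apart from Article 1 and is therefore inoperative. Article 7 merely fixes the civil penalty for violating Article 1; with Article 1 gone it has nothing to operate on and falls away. With no severability clause, the stated default rule severs what cannot stand and enforces each remaining provision that can operate on its own. That leaves Article 3, Article 4, Article 5, Article 6, Article 8, and Article 9 in effect. Article 9 is among the surviving provisions, so the answer is yes.

Yes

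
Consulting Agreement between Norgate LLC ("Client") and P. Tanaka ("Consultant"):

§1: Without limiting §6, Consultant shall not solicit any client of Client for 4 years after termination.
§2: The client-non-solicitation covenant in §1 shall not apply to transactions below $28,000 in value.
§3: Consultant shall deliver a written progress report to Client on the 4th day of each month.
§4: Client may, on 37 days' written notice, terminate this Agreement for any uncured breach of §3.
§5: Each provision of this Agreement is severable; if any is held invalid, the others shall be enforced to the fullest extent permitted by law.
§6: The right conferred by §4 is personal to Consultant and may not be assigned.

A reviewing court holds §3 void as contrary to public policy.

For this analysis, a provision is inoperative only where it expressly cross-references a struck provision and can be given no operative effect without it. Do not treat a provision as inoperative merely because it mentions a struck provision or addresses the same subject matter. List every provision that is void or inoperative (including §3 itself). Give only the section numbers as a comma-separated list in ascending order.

3, 4, 6

§3 is struck. §4 merely fixes the termination right for breach of §3; with §3 gone it has nothing to operate on and falls away. §6 merely fixes the non-assignment of §4; with §4 gone it has nothing to operate on and falls away. Although §1 refers to §6, its operative terms do not depend on §6, so it remains in effect. §5 is a severability clause and preserves every provision that can still be given independent effect. That leaves §1, §2, and §5 in effect.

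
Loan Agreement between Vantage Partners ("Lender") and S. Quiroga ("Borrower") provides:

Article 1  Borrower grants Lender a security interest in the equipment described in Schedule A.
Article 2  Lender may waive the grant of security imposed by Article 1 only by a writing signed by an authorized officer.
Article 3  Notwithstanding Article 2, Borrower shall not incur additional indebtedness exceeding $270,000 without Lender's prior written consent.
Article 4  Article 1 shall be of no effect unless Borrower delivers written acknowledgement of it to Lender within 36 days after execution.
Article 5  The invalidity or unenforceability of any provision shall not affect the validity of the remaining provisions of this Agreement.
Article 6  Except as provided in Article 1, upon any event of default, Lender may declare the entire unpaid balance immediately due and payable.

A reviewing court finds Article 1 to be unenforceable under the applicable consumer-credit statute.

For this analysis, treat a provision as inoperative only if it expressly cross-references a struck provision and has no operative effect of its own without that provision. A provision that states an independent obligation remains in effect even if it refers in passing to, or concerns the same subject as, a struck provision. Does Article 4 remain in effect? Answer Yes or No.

Article 1 is struck. Article 2 merely fixes the waiver condition for Article 1; with Article 1 gone it has nothing to operate on and falls away. The only function of Article 4 is the acknowledgement condition for Article 1, so it cannot stand once Article 1 is removed. Although Article 6 refers to Article 1, its operative terms do not depend on Article 1, so it remains in effect. Article 3 mentions Article 2 but its own obligation stands independently of Article 2, so Article 3 is not affected. Under the severability clause in Article 5, the remaining provisions continue in force. The provisions still in force are Article 3, Article 5, and Article 6. Article 4 is among the inoperative provisions, so the answer is no.

No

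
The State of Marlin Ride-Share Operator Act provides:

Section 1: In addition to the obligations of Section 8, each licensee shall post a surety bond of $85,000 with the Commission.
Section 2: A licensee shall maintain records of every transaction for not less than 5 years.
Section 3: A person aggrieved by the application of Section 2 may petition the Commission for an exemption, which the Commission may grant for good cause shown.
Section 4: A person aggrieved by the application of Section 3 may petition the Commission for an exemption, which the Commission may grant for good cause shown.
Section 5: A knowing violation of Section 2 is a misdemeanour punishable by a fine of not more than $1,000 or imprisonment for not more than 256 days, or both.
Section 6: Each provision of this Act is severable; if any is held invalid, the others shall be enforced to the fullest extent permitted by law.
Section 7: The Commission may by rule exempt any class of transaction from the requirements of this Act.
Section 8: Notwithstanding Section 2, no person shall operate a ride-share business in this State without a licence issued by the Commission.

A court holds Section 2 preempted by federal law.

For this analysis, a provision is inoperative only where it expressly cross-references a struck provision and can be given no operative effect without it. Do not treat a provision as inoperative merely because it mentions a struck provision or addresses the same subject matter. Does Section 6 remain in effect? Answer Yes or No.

Section 2 is struck. The only function of Section 3 is the exemption procedure for Section 2, so it cannot stand once Section 2 is removed. Section 5 operates only by reference to Section 2, so it falls with Section 2. Section 4 has no operative effect of its own apart from Section 3 and is therefore inoperative. Although Section 8 refers to Section 2, its operative terms do not depend on Section 2, so it remains in effect. Under the severability clause in Section 6, the remaining provisions continue in force. The provisions still in force are Section 1, Section 6, Section 7, and Section 8. Section 6 is among the surviving provisions, so the answer is yes.

Yes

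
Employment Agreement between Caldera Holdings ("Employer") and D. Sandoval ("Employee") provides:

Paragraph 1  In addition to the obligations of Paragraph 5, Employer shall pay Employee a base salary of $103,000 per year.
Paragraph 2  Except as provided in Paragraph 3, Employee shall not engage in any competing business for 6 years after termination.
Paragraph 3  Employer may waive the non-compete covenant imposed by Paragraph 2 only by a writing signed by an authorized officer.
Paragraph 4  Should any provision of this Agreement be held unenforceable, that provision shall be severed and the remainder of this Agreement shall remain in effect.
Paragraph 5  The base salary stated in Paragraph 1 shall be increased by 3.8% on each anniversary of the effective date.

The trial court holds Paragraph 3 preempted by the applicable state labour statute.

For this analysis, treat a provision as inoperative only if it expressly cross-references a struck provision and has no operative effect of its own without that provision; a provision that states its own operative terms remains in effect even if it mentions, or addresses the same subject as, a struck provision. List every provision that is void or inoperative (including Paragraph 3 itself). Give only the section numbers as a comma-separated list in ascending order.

Paragraph 3 is struck. Although Paragraph 2 refers to Paragraph 3, its operative terms do not depend on Paragraph 3, so it remains in effect. Nothing else in the Agreement is defined by reference to Paragraph 3. Under the severability clause in Paragraph 4, the remaining provisions continue in force. That leaves Paragraph 1, Paragraph 2, Paragraph 4, and Paragraph 5 in effect.

3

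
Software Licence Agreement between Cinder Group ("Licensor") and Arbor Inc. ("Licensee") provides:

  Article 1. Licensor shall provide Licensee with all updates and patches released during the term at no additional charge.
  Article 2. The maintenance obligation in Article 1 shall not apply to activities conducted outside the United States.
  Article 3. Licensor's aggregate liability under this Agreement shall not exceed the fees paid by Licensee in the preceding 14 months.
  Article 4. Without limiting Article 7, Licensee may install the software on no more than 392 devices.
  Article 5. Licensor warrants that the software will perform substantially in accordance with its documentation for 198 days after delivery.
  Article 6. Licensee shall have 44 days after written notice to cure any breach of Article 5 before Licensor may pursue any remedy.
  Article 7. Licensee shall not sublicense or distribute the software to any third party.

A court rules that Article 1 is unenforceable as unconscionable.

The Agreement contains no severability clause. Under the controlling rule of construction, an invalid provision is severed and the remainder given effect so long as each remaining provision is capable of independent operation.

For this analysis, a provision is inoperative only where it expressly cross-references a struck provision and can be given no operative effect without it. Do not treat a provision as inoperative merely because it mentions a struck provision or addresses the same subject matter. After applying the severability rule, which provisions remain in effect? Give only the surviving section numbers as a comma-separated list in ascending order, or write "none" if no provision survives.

Article 1 is struck. Article 2 has no operative effect of its own apart from Article 1 and is therefore inoperative. Under the stated default rule, only provisions that cannot operate independently fall away; the rest are enforced. Article 3, Article 4, Article 5, Article 6, and Article 7 remain in effect.

3, 4, 5, 6, 7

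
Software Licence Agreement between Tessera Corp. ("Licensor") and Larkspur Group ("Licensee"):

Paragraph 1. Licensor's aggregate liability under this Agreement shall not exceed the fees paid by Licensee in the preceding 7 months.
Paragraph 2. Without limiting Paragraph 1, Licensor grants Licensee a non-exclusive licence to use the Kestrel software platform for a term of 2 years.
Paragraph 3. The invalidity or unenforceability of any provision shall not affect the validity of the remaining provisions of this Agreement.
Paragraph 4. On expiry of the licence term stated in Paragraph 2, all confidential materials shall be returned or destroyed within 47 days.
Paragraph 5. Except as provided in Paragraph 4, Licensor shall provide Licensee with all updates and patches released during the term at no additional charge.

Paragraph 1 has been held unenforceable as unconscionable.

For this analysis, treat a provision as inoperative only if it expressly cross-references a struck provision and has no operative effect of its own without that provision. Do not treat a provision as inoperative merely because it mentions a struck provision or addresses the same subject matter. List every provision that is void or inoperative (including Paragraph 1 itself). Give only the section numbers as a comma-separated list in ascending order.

1

Paragraph 1 is struck. Although Paragraph 2 refers to Paragraph 1, its operative terms do not depend on Paragraph 1, so it remains in effect. Nothing else in the Agreement is defined by reference to Paragraph 1. Under the severability clause in Paragraph 3, the remaining provisions continue in force. The provisions still in force are Paragraph 2, Paragraph 3, Paragraph 4, and Paragraph 5.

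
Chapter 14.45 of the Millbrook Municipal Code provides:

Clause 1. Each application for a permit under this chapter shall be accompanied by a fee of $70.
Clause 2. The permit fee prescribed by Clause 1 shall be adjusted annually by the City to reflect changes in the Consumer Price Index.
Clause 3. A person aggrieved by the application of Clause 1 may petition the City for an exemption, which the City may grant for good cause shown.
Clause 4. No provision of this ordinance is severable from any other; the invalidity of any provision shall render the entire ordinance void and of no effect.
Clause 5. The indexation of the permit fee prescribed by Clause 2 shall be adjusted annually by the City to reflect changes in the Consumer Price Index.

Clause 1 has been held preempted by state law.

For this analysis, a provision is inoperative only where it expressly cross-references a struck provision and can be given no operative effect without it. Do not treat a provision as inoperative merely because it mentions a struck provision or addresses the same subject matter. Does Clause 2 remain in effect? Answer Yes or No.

Clause 1 is struck. The whole of Clause 2 is the indexation of the permit fee, defined by reference to Clause 1, so Clause 2 cannot stand once Clause 1 is removed. Clause 3 merely fixes the exemption procedure for Clause 1; with Clause 1 gone it has nothing to operate on and falls away. The whole of Clause 5 is the indexation of the indexation of the permit fee, defined by reference to Clause 2, so Clause 5 cannot stand once Clause 2 is removed. Clause 4 provides that the ordinance is not severable, so the invalidity of any one provision voids the entire ordinance. No provision of the ordinance survives. Clause 2 is among the inoperative provisions, so the answer is no.

No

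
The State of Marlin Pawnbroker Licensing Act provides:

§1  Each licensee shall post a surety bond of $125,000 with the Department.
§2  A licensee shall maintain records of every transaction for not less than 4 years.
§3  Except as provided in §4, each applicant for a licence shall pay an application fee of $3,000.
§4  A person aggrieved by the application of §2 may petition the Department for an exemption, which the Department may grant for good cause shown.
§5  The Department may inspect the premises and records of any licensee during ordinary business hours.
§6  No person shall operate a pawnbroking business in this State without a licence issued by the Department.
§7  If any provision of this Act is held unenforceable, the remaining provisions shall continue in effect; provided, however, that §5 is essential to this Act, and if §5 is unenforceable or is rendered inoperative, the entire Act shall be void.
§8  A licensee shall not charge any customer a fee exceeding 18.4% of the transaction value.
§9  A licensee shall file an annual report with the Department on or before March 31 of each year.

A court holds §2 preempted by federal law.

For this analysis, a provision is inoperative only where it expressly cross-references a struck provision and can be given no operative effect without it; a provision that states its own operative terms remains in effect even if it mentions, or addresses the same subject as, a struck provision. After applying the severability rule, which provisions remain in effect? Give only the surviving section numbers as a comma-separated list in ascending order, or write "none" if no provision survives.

§2 is struck. §4 operates only by reference to §2, so it falls with §2. §3 mentions §4 but its own obligation stands independently of §4, so §3 is not affected. §7 makes §5 an essential term, but §5 is unaffected, so the severability proviso in §7 preserves the remaining provisions. §1, §3, §5, §6, §7, §8, and §9 remain in effect.

1, 3, 5, 6, 7, 8, 9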